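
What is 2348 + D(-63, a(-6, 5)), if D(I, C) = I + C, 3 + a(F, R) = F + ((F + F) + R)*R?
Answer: 2241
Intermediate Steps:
a(F, R) = -3 + F + R*(R + 2*F) (a(F, R) = -3 + (F + ((F + F) + R)*R) = -3 + (F + (2*F + R)*R) = -3 + (F + (R + 2*F)*R) = -3 + (F + R*(R + 2*F)) = -3 + F + R*(R + 2*F))
D(I, C) = C + I
2348 + D(-63, a(-6, 5)) = 2348 + ((-3 - 6 + 5² + 2*(-6)*5) - 63) = 2348 + ((-3 - 6 + 25 - 60) - 63) = 2348 + (-44 - 63) = 2348 - 107 = 2241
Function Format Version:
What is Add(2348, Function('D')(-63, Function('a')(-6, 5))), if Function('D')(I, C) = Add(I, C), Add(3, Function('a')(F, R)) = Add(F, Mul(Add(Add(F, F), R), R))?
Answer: 2241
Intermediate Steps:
Function('a')(F, R) = Add(-3, F, Mul(R, Add(R, Mul(2, F)))) (Function('a')(F, R) = Add(-3, Add(F, Mul(Add(Add(F, F), R), R))) = Add(-3, Add(F, Mul(Add(Mul(2, F), R), R))) = Add(-3, Add(F, Mul(Add(R, Mul(2, F)), R))) = Add(-3, Add(F, Mul(R, Add(R, Mul(2, F))))) = Add(-3, F, Mul(R, Add(R, Mul(2, F)))))
Function('D')(I, C) = Add(C, I)
Add(2348, Function('D')(-63, Function('a')(-6, 5))) = Add(2348, Add(Add(-3, -6, Pow(5, 2), Mul(2, -6, 5)), -63)) = Add(2348, Add(Add(-3, -6, 25, -60), -63)) = Add(2348, Add(-44, -63)) = Add(2348, -107) = 2241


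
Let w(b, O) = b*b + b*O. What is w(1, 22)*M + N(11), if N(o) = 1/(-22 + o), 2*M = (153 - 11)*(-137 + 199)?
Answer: 1113705/11 ≈ 1.0125e+5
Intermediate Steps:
M = 4402 (M = ((153 - 11)*(-137 + 199))/2 = (142*62)/2 = (½)*8804 = 4402)
w(b, O) = b² + O*b
w(1, 22)*M + N(11) = (1*(22 + 1))*4402 + 1/(-22 + 11) = (1*23)*4402 + 1/(-11) = 23*4402 - 1/11 = 101246 - 1/11 = 1113705/11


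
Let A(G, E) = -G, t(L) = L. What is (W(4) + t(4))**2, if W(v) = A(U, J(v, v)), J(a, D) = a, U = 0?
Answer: 16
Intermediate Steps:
W(v) = 0 (W(v) = -1*0 = 0)
(W(4) + t(4))**2 = (0 + 4)**2 = 4**2 = 16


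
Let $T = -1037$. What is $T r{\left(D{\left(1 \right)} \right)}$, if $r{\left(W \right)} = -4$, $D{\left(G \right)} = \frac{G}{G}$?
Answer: $4148$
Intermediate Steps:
$D{\left(G \right)} = 1$
$T r{\left(D{\left(1 \right)} \right)} = \left(-1037\right) \left(-4\right) = 4148$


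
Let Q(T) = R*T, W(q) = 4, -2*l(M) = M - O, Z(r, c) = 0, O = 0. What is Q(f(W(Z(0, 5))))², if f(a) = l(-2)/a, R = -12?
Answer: 9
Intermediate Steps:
l(M) = -M/2 (l(M) = -(M - 1*0)/2 = -(M + 0)/2 = -M/2)
f(a) = 1/a (f(a) = (-½*(-2))/a = 1/a)
Q(T) = -12*T
Q(f(W(Z(0, 5))))² = (-12/4)² = (-12*¼)² = (-3)² = 9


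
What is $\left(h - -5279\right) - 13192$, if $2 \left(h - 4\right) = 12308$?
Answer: $-1755$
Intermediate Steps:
$h = 6158$ ($h = 4 + \frac{1}{2} \cdot 12308 = 4 + 6154 = 6158$)
$\left(h - -5279\right) - 13192 = \left(6158 - -5279\right) - 13192 = \left(6158 + \left(-3172 + 8451\right)\right) - 13192 = \left(6158 + 5279\right) - 13192 = 11437 - 13192 = -1755$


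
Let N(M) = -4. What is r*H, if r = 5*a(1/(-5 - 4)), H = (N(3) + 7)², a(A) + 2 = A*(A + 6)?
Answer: -1075/9 ≈ -119.44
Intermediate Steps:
a(A) = -2 + A*(6 + A) (a(A) = -2 + A*(A + 6) = -2 + A*(6 + A))
H = 9 (H = (-4 + 7)² = 3² = 9)
r = -1075/81 (r = 5*(-2 + (1/(-5 - 4))² + 6/(-5 - 4)) = 5*(-2 + (1/(-9))² + 6/(-9)) = 5*(-2 + (-⅑)² + 6*(-⅑)) = 5*(-2 + 1/81 - ⅔) = 5*(-215/81) = -1075/81 ≈ -13.272)
r*H = -1075/81*9 = -1075/9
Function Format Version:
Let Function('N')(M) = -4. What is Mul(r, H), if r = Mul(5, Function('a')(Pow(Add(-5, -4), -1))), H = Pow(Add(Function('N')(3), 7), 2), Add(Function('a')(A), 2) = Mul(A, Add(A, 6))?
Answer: Rational(-1075, 9) ≈ -119.44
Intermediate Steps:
Function('a')(A) = Add(-2, Mul(A, Add(6, A))) (Function('a')(A) = Add(-2, Mul(A, Add(A, 6))) = Add(-2, Mul(A, Add(6, A))))
H = 9 (H = Pow(Add(-4, 7), 2) = Pow(3, 2) = 9)
r = Rational(-1075, 81) (r = Mul(5, Add(-2, Pow(Pow(Add(-5, -4), -1), 2), Mul(6, Pow(Add(-5, -4), -1)))) = Mul(5, Add(-2, Pow(Pow(-9, -1), 2), Mul(6, Pow(-9, -1)))) = Mul(5, Add(-2, Pow(Rational(-1, 9), 2), Mul(6, Rational(-1, 9)))) = Mul(5, Add(-2, Rational(1, 81), Rational(-2, 3))) = Mul(5, Rational(-215, 81)) = Rational(-1075, 81) ≈ -13.272)
Mul(r, H) = Mul(Rational(-1075, 81), 9) = Rational(-1075, 9)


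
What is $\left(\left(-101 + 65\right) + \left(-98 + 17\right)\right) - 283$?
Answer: $-400$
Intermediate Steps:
$\left(\left(-101 + 65\right) + \left(-98 + 17\right)\right) - 283 = \left(-36 - 81\right) - 283 = -117 - 283 = -400$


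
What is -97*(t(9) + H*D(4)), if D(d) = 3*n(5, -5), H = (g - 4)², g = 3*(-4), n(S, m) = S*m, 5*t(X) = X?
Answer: 9311127/5 ≈ 1.8622e+6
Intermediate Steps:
t(X) = X/5
g = -12
H = 256 (H = (-12 - 4)² = (-16)² = 256)
D(d) = -75 (D(d) = 3*(5*(-5)) = 3*(-25) = -75)
-97*(t(9) + H*D(4)) = -97*((⅕)*9 + 256*(-75)) = -97*(9/5 - 19200) = -97*(-95991/5) = 9311127/5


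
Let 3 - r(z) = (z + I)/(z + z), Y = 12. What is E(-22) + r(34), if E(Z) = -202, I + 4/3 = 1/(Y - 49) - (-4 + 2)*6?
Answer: -1507007/7548 ≈ -199.66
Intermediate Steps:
I = 1181/111 (I = -4/3 + (1/(12 - 49) - (-4 + 2)*6) = -4/3 + (1/(-37) - (-2)*6) = -4/3 + (-1/37 - 1*(-12)) = -4/3 + (-1/37 + 12) = -4/3 + 443/37 = 1181/111 ≈ 10.640)
r(z) = 3 - (1181/111 + z)/(2*z) (r(z) = 3 - (z + 1181/111)/(z + z) = 3 - (1181/111 + z)/(2*z))
E(-22) + r(34) = -202 + (1/222)*(-1181 + 555*34)/34 = -202 + (1/222)*(1/34)*(-1181 + 18870) = -202 + (1/222)*(1/34)*17689 = -202 + 17689/7548 = -1507007/7548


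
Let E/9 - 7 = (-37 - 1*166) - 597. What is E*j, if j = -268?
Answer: 1912716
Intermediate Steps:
E = -7137 (E = 63 + 9*((-37 - 1*166) - 597) = 63 + 9*((-37 - 166) - 597) = 63 + 9*(-203 - 597) = 63 + 9*(-800) = 63 - 7200 = -7137)
E*j = -7137*(-268) = 1912716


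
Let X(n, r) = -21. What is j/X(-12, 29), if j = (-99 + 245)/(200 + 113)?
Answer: -146/6573 ≈ -0.022212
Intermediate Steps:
j = 146/313 ≈ 0.46645
j/X(-12, 29) = (146/313)/(-21) = (146/313)*(-1/21) = -146/6573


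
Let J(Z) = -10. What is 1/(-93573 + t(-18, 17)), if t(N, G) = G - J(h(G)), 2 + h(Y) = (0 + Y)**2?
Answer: -1/93546 ≈ -1.0690e-5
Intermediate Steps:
h(Y) = -2 + Y**2 (h(Y) = -2 + (0 + Y)**2 = -2 + Y**2)
t(N, G) = 10 + G (t(N, G) = G - 1*(-10) = G + 10 = 10 + G)
1/(-93573 + t(-18, 17)) = 1/(-93573 + (10 + 17)) = 1/(-93573 + 27) = 1/(-93546) = -1/93546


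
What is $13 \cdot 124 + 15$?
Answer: $1627$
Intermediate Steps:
$13 \cdot 124 + 15 = 1612 + 15 = 1627$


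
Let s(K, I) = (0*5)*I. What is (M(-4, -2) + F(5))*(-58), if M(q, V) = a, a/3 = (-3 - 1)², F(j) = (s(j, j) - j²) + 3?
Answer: -1508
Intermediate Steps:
s(K, I) = 0 (s(K, I) = 0*I = 0)
F(j) = 3 - j² (F(j) = (0 - j²) + 3 = -j² + 3 = 3 - j²)
a = 48 (a = 3*(-3 - 1)² = 3*(-4)² = 3*16 = 48)
M(q, V) = 48
(M(-4, -2) + F(5))*(-58) = (48 + (3 - 1*5²))*(-58) = (48 + (3 - 1*25))*(-58) = (48 + (3 - 25))*(-58) = (48 - 22)*(-58) = 26*(-58) = -1508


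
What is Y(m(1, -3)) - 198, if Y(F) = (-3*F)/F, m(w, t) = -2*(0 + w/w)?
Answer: -201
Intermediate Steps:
m(w, t) = -2 (m(w, t) = -2*(0 + 1) = -2*1 = -2)
Y(F) = -3
Y(m(1, -3)) - 198 = -3 - 198 = -201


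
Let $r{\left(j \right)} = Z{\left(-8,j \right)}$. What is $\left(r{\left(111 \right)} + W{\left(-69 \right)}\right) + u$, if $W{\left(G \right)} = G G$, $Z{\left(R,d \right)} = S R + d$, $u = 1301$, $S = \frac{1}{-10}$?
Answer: $\frac{30869}{5} \approx 6173.8$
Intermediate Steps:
$S = - \frac{1}{10} \approx -0.1$
$Z{\left(R,d \right)} = d - \frac{R}{10}$ ($Z{\left(R,d \right)} = - \frac{R}{10} + d = d - \frac{R}{10}$)
$r{\left(j \right)} = \frac{4}{5} + j$ ($r{\left(j \right)} = j - - \frac{4}{5} = j + \frac{4}{5} = \frac{4}{5} + j$)
$W{\left(G \right)} = G^{2}$
$\left(r{\left(111 \right)} + W{\left(-69 \right)}\right) + u = \left(\left(\frac{4}{5} + 111\right) + \left(-69\right)^{2}\right) + 1301 = \left(\frac{559}{5} + 4761\right) + 1301 = \frac{24364}{5} + 1301 = \frac{30869}{5}$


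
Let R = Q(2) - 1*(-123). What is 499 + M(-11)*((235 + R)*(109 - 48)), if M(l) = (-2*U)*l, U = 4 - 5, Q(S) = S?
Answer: -482621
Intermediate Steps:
U = -1
R = 125 (R = 2 - 1*(-123) = 2 + 123 = 125)
M(l) = 2*l (M(l) = (-2*(-1))*l = 2*l)
499 + M(-11)*((235 + R)*(109 - 48)) = 499 + (2*(-11))*((235 + 125)*(109 - 48)) = 499 - 7920*61 = 499 - 22*21960 = 499 - 483120 = -482621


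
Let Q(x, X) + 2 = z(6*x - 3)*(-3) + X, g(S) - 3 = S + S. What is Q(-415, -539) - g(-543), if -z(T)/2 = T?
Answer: -14416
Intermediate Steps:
z(T) = -2*T
g(S) = 3 + 2*S (g(S) = 3 + (S + S) = 3 + 2*S)
Q(x, X) = -20 + X + 36*x (Q(x, X) = -2 + (-2*(6*x - 3)*(-3) + X) = -2 + (-2*(-3 + 6*x)*(-3) + X) = -2 + ((6 - 12*x)*(-3) + X) = -2 + ((-18 + 36*x) + X) = -2 + (-18 + X + 36*x) = -20 + X + 36*x)
Q(-415, -539) - g(-543) = (-20 - 539 + 36*(-415)) - (3 + 2*(-543)) = (-20 - 539 - 14940) - (3 - 1086) = -15499 - 1*(-1083) = -15499 + 1083 = -14416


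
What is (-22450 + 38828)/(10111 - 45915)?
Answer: -8189/17902 ≈ -0.45744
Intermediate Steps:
(-22450 + 38828)/(10111 - 45915) = 16378/(-35804) = 16378*(-1/35804) = -8189/17902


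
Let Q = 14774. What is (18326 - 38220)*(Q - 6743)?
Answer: -159768714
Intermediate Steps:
(18326 - 38220)*(Q - 6743) = (18326 - 38220)*(14774 - 6743) = -19894*8031 = -159768714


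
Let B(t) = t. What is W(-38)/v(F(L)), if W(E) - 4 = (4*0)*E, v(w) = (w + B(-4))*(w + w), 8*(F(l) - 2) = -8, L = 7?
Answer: -⅔ ≈ -0.66667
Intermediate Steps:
F(l) = 1 (F(l) = 2 + (⅛)*(-8) = 2 - 1 = 1)
v(w) = 2*w*(-4 + w) (v(w) = (w - 4)*(w + w) = (-4 + w)*(2*w) = 2*w*(-4 + w))
W(E) = 4 (W(E) = 4 + (4*0)*E = 4 + 0*E = 4 + 0 = 4)
W(-38)/v(F(L)) = 4/((2*1*(-4 + 1))) = 4/((2*1*(-3))) = 4/(-6) = 4*(-⅙) = -⅔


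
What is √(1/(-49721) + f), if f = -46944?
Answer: 5*I*√4642156664705/49721 ≈ 216.67*I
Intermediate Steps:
√(1/(-49721) + f) = √(1/(-49721) - 46944) = √(-1/49721 - 46944) = √(-2334102625/49721) = 5*I*√4642156664705/49721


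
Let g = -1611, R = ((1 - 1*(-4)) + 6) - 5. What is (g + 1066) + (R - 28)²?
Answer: -61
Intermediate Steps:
R = 6 (R = ((1 + 4) + 6) - 5 = (5 + 6) - 5 = 11 - 5 = 6)
(g + 1066) + (R - 28)² = (-1611 + 1066) + (6 - 28)² = -545 + (-22)² = -545 + 484 = -61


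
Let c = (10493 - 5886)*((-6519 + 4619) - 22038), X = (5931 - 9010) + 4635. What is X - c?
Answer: 110283922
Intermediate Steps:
X = 1556 (X = -3079 + 4635 = 1556)
c = -110282366 (c = 4607*(-1900 - 22038) = 4607*(-23938) = -110282366)
X - c = 1556 - 1*(-110282366) = 1556 + 110282366 = 110283922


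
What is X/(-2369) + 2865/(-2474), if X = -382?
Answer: -5842117/5860906 ≈ -0.99679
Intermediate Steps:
X/(-2369) + 2865/(-2474) = -382/(-2369) + 2865/(-2474) = -382*(-1/2369) + 2865*(-1/2474) = 382/2369 - 2865/2474 = -5842117/5860906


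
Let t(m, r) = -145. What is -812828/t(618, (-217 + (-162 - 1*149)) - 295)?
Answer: 812828/145 ≈ 5605.7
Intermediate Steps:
-812828/t(618, (-217 + (-162 - 1*149)) - 295) = -812828/(-145) = -812828*(-1/145) = 812828/145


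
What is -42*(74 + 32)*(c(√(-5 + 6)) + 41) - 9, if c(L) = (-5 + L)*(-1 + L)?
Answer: -182541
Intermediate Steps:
c(L) = (-1 + L)*(-5 + L)
-42*(74 + 32)*(c(√(-5 + 6)) + 41) - 9 = -42*(74 + 32)*((5 + (√(-5 + 6))² - 6*√(-5 + 6)) + 41) - 9 = -4452*((5 + (√1)² - 6*√1) + 41) - 9 = -4452*((5 + 1² - 6*1) + 41) - 9 = -4452*((5 + 1 - 6) + 41) - 9 = -4452*(0 + 41) - 9 = -4452*41 - 9 = -42*4346 - 9 = -182532 - 9 = -182541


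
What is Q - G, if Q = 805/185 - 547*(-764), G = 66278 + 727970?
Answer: -13924419/37 ≈ -3.7634e+5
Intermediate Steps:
G = 794248
Q = 15462757/37 (Q = 805*(1/185) + 417908 = 161/37 + 417908 = 15462757/37 ≈ 4.1791e+5)
Q - G = 15462757/37 - 1*794248 = 15462757/37 - 794248 = -13924419/37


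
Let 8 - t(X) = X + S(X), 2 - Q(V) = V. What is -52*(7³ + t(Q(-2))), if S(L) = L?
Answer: -17836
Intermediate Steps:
Q(V) = 2 - V
t(X) = 8 - 2*X (t(X) = 8 - (X + X) = 8 - 2*X)
-52*(7³ + t(Q(-2))) = -52*(7³ + (8 - 2*(2 - 1*(-2)))) = -52*(343 + (8 - 2*(2 + 2))) = -52*(343 + (8 - 2*4)) = -52*(343 + (8 - 8)) = -52*(343 + 0) = -52*343 = -17836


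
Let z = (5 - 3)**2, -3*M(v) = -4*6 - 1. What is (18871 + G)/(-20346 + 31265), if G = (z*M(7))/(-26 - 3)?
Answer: 1641677/949953 ≈ 1.7282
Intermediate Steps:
M(v) = 25/3 (M(v) = -(-4*6 - 1)/3 = -(-24 - 1)/3 = -1/3*(-25) = 25/3)
z = 4 (z = 2**2 = 4)
G = -100/87 (G = (4*(25/3))/(-26 - 3) = (100/3)/(-29) = (100/3)*(-1/29) = -100/87 ≈ -1.1494)
(18871 + G)/(-20346 + 31265) = (18871 - 100/87)/(-20346 + 31265) = (1641677/87)/10919 = (1641677/87)*(1/10919) = 1641677/949953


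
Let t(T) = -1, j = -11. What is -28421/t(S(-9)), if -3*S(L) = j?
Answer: 28421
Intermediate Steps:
S(L) = 11/3 (S(L) = -1/3*(-11) = 11/3)
-28421/t(S(-9)) = -28421/(-1) = -28421*(-1) = 28421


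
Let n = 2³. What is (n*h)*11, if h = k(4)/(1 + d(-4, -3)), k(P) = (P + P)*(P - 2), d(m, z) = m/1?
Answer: -1408/3 ≈ -469.33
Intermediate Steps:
d(m, z) = m (d(m, z) = m*1 = m)
n = 8
k(P) = 2*P*(-2 + P) (k(P) = (2*P)*(-2 + P) = 2*P*(-2 + P))
h = -16/3 (h = (2*4*(-2 + 4))/(1 - 4) = (2*4*2)/(-3) = 16*(-⅓) = -16/3 ≈ -5.3333)
(n*h)*11 = (8*(-16/3))*11 = -128/3*11 = -1408/3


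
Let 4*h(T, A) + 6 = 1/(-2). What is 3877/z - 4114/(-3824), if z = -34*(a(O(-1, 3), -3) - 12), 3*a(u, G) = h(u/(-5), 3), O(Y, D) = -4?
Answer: 99479557/9783704 ≈ 10.168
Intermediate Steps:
h(T, A) = -13/8 (h(T, A) = -3/2 + (1/4)/(-2) = -3/2 + (1/4)*(-1/2) = -3/2 - 1/8 = -13/8)
a(u, G) = -13/24 (a(u, G) = (1/3)*(-13/8) = -13/24)
z = 5117/12 (z = -34*(-13/24 - 12) = -34*(-301/24) = 5117/12 ≈ 426.42)
3877/z - 4114/(-3824) = 3877/(5117/12) - 4114/(-3824) = 3877*(12/5117) - 4114*(-1/3824) = 46524/5117 + 2057/1912 = 99479557/9783704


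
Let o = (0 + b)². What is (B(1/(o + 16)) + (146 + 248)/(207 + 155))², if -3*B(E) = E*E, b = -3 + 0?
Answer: 136304209636/115175390625 ≈ 1.1834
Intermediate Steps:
b = -3
o = 9 (o = (0 - 3)² = (-3)² = 9)
B(E) = -E²/3 (B(E) = -E*E/3 = -E²/3)
(B(1/(o + 16)) + (146 + 248)/(207 + 155))² = (-1/(3*(9 + 16)²) + (146 + 248)/(207 + 155))² = (-(1/25)²/3 + 394/362)² = (-(1/25)²/3 + 394*(1/362))² = (-⅓*1/625 + 197/181)² = (-1/1875 + 197/181)² = (369194/339375)² = 136304209636/115175390625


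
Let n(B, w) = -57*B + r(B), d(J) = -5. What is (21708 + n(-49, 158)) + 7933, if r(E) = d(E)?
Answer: 32429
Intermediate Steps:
r(E) = -5
n(B, w) = -5 - 57*B (n(B, w) = -57*B - 5 = -5 - 57*B)
(21708 + n(-49, 158)) + 7933 = (21708 + (-5 - 57*(-49))) + 7933 = (21708 + (-5 + 2793)) + 7933 = (21708 + 2788) + 7933 = 24496 + 7933 = 32429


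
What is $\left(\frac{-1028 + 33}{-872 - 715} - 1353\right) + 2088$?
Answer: $\frac{1167440}{1587} \approx 735.63$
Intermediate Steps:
$\left(\frac{-1028 + 33}{-872 - 715} - 1353\right) + 2088 = \left(- \frac{995}{-1587} - 1353\right) + 2088 = \left(\left(-995\right) \left(- \frac{1}{1587}\right) - 1353\right) + 2088 = \left(\frac{995}{1587} - 1353\right) + 2088 = - \frac{2146216}{1587} + 2088 = \frac{1167440}{1587}$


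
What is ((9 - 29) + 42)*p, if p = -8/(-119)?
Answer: 176/119 ≈ 1.4790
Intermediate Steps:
p = 8/119 (p = -8*(-1/119) = 8/119 ≈ 0.067227)
((9 - 29) + 42)*p = ((9 - 29) + 42)*(8/119) = (-20 + 42)*(8/119) = 22*(8/119) = 176/119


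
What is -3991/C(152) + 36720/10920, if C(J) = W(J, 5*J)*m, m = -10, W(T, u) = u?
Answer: 2688781/691600 ≈ 3.8878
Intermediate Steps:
C(J) = -50*J (C(J) = (5*J)*(-10) = -50*J)
-3991/C(152) + 36720/10920 = -3991/((-50*152)) + 36720/10920 = -3991/(-7600) + 36720*(1/10920) = -3991*(-1/7600) + 306/91 = 3991/7600 + 306/91 = 2688781/691600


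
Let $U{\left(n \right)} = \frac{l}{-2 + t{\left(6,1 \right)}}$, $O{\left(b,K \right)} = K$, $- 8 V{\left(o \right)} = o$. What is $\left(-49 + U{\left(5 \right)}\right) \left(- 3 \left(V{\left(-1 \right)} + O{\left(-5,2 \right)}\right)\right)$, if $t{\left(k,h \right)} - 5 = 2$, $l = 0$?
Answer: $\frac{2499}{8} \approx 312.38$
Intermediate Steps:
$t{\left(k,h \right)} = 7$ ($t{\left(k,h \right)} = 5 + 2 = 7$)
$V{\left(o \right)} = - \frac{o}{8}$
$U{\left(n \right)} = 0$ ($U{\left(n \right)} = \frac{1}{-2 + 7} \cdot 0 = \frac{1}{5} \cdot 0 = 0$)
$\left(-49 + U{\left(5 \right)}\right) \left(- 3 \left(V{\left(-1 \right)} + O{\left(-5,2 \right)}\right)\right) = \left(-49 + 0\right) \left(- 3 \left(\left(- \frac{1}{8}\right) \left(-1\right) + 2\right)\right) = - 49 \left(- 3 \left(\frac{1}{8} + 2\right)\right) = - 49 \left(\left(-3\right) \frac{17}{8}\right) = \left(-49\right) \left(- \frac{51}{8}\right) = \frac{2499}{8}$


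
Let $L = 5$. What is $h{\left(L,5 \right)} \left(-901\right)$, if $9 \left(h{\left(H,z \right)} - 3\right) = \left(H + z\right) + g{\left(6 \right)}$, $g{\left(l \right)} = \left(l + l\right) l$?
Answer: $- \frac{98209}{9} \approx -10912.0$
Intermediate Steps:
$g{\left(l \right)} = 2 l^{2}$ ($g{\left(l \right)} = 2 l l = 2 l^{2}$)
$h{\left(H,z \right)} = 11 + \frac{H}{9} + \frac{z}{9}$ ($h{\left(H,z \right)} = 3 + \frac{\left(H + z\right) + 2 \cdot 6^{2}}{9} = 3 + \frac{\left(H + z\right) + 2 \cdot 36}{9} = 3 + \frac{\left(H + z\right) + 72}{9} = 3 + \frac{72 + H + z}{9} = 3 + \left(8 + \frac{H}{9} + \frac{z}{9}\right) = 11 + \frac{H}{9} + \frac{z}{9}$)
$h{\left(L,5 \right)} \left(-901\right) = \left(11 + \frac{1}{9} \cdot 5 + \frac{1}{9} \cdot 5\right) \left(-901\right) = \left(11 + \frac{5}{9} + \frac{5}{9}\right) \left(-901\right) = \frac{109}{9} \left(-901\right) = - \frac{98209}{9}$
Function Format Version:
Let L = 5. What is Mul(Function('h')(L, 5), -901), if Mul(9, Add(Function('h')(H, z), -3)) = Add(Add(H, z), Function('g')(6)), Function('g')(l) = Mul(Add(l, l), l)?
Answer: Rational(-98209, 9) ≈ -10912.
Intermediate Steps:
Function('g')(l) = Mul(2, Pow(l, 2)) (Function('g')(l) = Mul(Mul(2, l), l) = Mul(2, Pow(l, 2)))
Function('h')(H, z) = Add(11, Mul(Rational(1, 9), H), Mul(Rational(1, 9), z)) (Function('h')(H, z) = Add(3, Mul(Rational(1, 9), Add(Add(H, z), Mul(2, Pow(6, 2))))) = Add(3, Mul(Rational(1, 9), Add(Add(H, z), Mul(2, 36)))) = Add(3, Mul(Rational(1, 9), Add(Add(H, z), 72))) = Add(3, Mul(Rational(1, 9), Add(72, H, z))) = Add(3, Add(8, Mul(Rational(1, 9), H), Mul(Rational(1, 9), z))) = Add(11, Mul(Rational(1, 9), H), Mul(Rational(1, 9), z)))
Mul(Function('h')(L, 5), -901) = Mul(Add(11, Mul(Rational(1, 9), 5), Mul(Rational(1, 9), 5)), -901) = Mul(Add(11, Rational(5, 9), Rational(5, 9)), -901) = Mul(Rational(109, 9), -901) = Rational(-98209, 9)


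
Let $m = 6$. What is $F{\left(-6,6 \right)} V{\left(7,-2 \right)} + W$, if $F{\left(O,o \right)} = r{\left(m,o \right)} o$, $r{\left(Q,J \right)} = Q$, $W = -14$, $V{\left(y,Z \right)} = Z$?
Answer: $-86$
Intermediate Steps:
$F{\left(O,o \right)} = 6 o$
$F{\left(-6,6 \right)} V{\left(7,-2 \right)} + W = 6 \cdot 6 \left(-2\right) - 14 = 36 \left(-2\right) - 14 = -72 - 14 = -86$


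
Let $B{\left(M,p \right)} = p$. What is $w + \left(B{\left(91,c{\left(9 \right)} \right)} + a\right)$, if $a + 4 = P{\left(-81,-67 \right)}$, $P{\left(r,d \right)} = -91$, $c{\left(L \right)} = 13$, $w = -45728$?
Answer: $-45810$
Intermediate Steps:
$a = -95$ ($a = -4 - 91 = -95$)
$w + \left(B{\left(91,c{\left(9 \right)} \right)} + a\right) = -45728 + \left(13 - 95\right) = -45728 - 82 = -45810$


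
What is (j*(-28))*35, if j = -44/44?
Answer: 980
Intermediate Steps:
j = -1 (j = -44*1/44 = -1)
(j*(-28))*35 = -1*(-28)*35 = 28*35 = 980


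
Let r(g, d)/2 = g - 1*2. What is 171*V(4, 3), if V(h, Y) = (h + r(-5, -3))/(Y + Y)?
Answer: -285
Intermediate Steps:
r(g, d) = -4 + 2*g (r(g, d) = 2*(g - 1*2) = 2*(g - 2) = 2*(-2 + g) = -4 + 2*g)
V(h, Y) = (-14 + h)/(2*Y) (V(h, Y) = (h + (-4 + 2*(-5)))/(Y + Y) = (h + (-4 - 10))/((2*Y)) = (h - 14)*(1/(2*Y)) = (-14 + h)*(1/(2*Y)) = (-14 + h)/(2*Y))
171*V(4, 3) = 171*((½)*(-14 + 4)/3) = 171*((½)*(⅓)*(-10)) = 171*(-5/3) = -285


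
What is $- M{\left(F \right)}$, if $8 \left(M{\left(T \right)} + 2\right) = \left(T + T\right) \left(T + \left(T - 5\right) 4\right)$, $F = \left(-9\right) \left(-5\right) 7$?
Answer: $- \frac{489817}{4} \approx -1.2245 \cdot 10^{5}$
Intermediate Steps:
$F = 315$ ($F = 45 \cdot 7 = 315$)
$M{\left(T \right)} = -2 + \frac{T \left(-20 + 5 T\right)}{4}$ ($M{\left(T \right)} = -2 + \frac{\left(T + T\right) \left(T + \left(T - 5\right) 4\right)}{8} = -2 + \frac{2 T \left(T + \left(-5 + T\right) 4\right)}{8} = -2 + \frac{2 T \left(T + \left(-20 + 4 T\right)\right)}{8} = -2 + \frac{2 T \left(-20 + 5 T\right)}{8} = -2 + \frac{T \left(-20 + 5 T\right)}{4}$)
$- M{\left(F \right)} = - (-2 - 1575 + \frac{5 \cdot 315^{2}}{4}) = - (-2 - 1575 + \frac{5}{4} \cdot 99225) = - (-2 - 1575 + \frac{496125}{4}) = \left(-1\right) \frac{489817}{4} = - \frac{489817}{4}$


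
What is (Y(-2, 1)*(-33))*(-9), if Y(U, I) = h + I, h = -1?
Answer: 0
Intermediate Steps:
Y(U, I) = -1 + I
(Y(-2, 1)*(-33))*(-9) = ((-1 + 1)*(-33))*(-9) = (0*(-33))*(-9) = 0*(-9) = 0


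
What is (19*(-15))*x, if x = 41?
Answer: -11685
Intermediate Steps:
(19*(-15))*x = (19*(-15))*41 = -285*41 = -11685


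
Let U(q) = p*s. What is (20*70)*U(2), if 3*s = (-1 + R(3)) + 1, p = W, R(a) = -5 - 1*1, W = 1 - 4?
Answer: 8400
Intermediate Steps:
W = -3
R(a) = -6 (R(a) = -5 - 1 = -6)
p = -3
s = -2 (s = ((-1 - 6) + 1)/3 = (-7 + 1)/3 = (1/3)*(-6) = -2)
U(q) = 6 (U(q) = -3*(-2) = 6)
(20*70)*U(2) = (20*70)*6 = 1400*6 = 8400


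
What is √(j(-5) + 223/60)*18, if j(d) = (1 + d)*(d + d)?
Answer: 3*√39345/5 ≈ 119.01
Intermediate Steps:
j(d) = 2*d*(1 + d) (j(d) = (1 + d)*(2*d) = 2*d*(1 + d))
√(j(-5) + 223/60)*18 = √(2*(-5)*(1 - 5) + 223/60)*18 = √(2*(-5)*(-4) + 223*(1/60))*18 = √(40 + 223/60)*18 = √(2623/60)*18 = (√39345/30)*18 = 3*√39345/5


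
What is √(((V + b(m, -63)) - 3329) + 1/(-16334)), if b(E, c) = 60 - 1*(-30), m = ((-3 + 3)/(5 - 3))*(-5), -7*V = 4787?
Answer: I*√51284211454686/114338 ≈ 62.633*I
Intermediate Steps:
V = -4787/7 (V = -⅐*4787 = -4787/7 ≈ -683.86)
m = 0 (m = (0/2)*(-5) = (0*(½))*(-5) = 0*(-5) = 0)
b(E, c) = 90 (b(E, c) = 60 + 30 = 90)
√(((V + b(m, -63)) - 3329) + 1/(-16334)) = √(((-4787/7 + 90) - 3329) + 1/(-16334)) = √((-4157/7 - 3329) - 1/16334) = √(-27460/7 - 1/16334) = √(-448531647/114338) = I*√51284211454686/114338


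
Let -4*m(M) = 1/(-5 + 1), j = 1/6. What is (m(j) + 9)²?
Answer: 21025/256 ≈ 82.129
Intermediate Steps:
j = ⅙ ≈ 0.16667
m(M) = 1/16 (m(M) = -1/(4*(-5 + 1)) = -¼/(-4) = -¼*(-¼) = 1/16)
(m(j) + 9)² = (1/16 + 9)² = (145/16)² = 21025/256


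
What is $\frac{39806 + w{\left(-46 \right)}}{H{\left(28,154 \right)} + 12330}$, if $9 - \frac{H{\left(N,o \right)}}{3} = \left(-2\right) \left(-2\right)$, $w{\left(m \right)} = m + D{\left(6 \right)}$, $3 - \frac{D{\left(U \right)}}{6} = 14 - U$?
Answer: $\frac{7946}{2469} \approx 3.2183$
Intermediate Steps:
$D{\left(U \right)} = -66 + 6 U$ ($D{\left(U \right)} = 18 - 6 \left(14 - U\right) = 18 + \left(-84 + 6 U\right) = -66 + 6 U$)
$w{\left(m \right)} = -30 + m$ ($w{\left(m \right)} = m + \left(-66 + 6 \cdot 6\right) = m + \left(-66 + 36\right) = m - 30 = -30 + m$)
$H{\left(N,o \right)} = 15$ ($H{\left(N,o \right)} = 27 - 3 \left(\left(-2\right) \left(-2\right)\right) = 27 - 12 = 15$)
$\frac{39806 + w{\left(-46 \right)}}{H{\left(28,154 \right)} + 12330} = \frac{39806 - 76}{15 + 12330} = \frac{39806 - 76}{12345} = 39730 \cdot \frac{1}{12345} = \frac{7946}{2469}$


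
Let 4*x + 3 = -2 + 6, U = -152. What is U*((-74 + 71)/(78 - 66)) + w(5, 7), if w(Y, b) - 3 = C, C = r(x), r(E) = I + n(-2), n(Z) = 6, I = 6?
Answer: 53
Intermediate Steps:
x = ¼ (x = -¾ + (-2 + 6)/4 = -¾ + (¼)*4 = -¾ + 1 = ¼ ≈ 0.25000)
r(E) = 12 (r(E) = 6 + 6 = 12)
C = 12
w(Y, b) = 15 (w(Y, b) = 3 + 12 = 15)
U*((-74 + 71)/(78 - 66)) + w(5, 7) = -152*(-74 + 71)/(78 - 66) + 15 = -(-456)/12 + 15 = -152*(-¼) + 15 = 38 + 15 = 53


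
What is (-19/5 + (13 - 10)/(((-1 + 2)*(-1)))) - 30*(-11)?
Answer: 1616/5 ≈ 323.20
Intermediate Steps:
(-19/5 + (13 - 10)/(((-1 + 2)*(-1)))) - 30*(-11) = (-19*1/5 + 3/((1*(-1)))) + 330 = (-19/5 + 3/(-1)) + 330 = (-19/5 + 3*(-1)) + 330 = (-19/5 - 3) + 330 = -34/5 + 330 = 1616/5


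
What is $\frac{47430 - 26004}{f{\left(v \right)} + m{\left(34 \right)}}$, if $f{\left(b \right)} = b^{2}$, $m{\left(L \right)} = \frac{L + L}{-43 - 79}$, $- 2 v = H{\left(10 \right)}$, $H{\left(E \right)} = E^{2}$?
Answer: $\frac{217831}{25411} \approx 8.5723$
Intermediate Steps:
$v = -50$ ($v = - \frac{10^{2}}{2} = \left(- \frac{1}{2}\right) 100 = -50$)
$m{\left(L \right)} = - \frac{L}{61}$ ($m{\left(L \right)} = \frac{2 L}{-122} = 2 L \left(- \frac{1}{122}\right) = - \frac{L}{61}$)
$\frac{47430 - 26004}{f{\left(v \right)} + m{\left(34 \right)}} = \frac{47430 - 26004}{\left(-50\right)^{2} - \frac{34}{61}} = \frac{21426}{2500 - \frac{34}{61}} = \frac{21426}{\frac{152466}{61}} = 21426 \cdot \frac{61}{152466} = \frac{217831}{25411}$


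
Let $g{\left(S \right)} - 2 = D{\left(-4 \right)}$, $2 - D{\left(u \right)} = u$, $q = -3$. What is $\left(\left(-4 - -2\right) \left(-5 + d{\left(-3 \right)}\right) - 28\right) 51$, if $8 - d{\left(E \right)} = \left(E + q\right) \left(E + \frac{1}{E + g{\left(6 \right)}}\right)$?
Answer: $- \frac{102}{5} \approx -20.4$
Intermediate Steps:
$D{\left(u \right)} = 2 - u$
$g{\left(S \right)} = 8$ ($g{\left(S \right)} = 2 + \left(2 - -4\right) = 2 + \left(2 + 4\right) = 2 + 6 = 8$)
$d{\left(E \right)} = 8 - \left(-3 + E\right) \left(E + \frac{1}{8 + E}\right)$ ($d{\left(E \right)} = 8 - \left(E - 3\right) \left(E + \frac{1}{E + 8}\right) = 8 - \left(-3 + E\right) \left(E + \frac{1}{8 + E}\right)$)
$\left(\left(-4 - -2\right) \left(-5 + d{\left(-3 \right)}\right) - 28\right) 51 = \left(\left(-4 - -2\right) \left(-5 + \frac{67 - \left(-3\right)^{3} - 5 \left(-3\right)^{2} + 31 \left(-3\right)}{8 - 3}\right) - 28\right) 51 = \left(\left(-4 + 2\right) \left(-5 + \frac{67 - -27 - 45 - 93}{5}\right) - 28\right) 51 = \left(- 2 \left(-5 + \frac{67 + 27 - 45 - 93}{5}\right) - 28\right) 51 = \left(- 2 \left(-5 + \frac{1}{5} \left(-44\right)\right) - 28\right) 51 = \left(- 2 \left(-5 - \frac{44}{5}\right) - 28\right) 51 = \left(\left(-2\right) \left(- \frac{69}{5}\right) - 28\right) 51 = \left(\frac{138}{5} - 28\right) 51 = \left(- \frac{2}{5}\right) 51 = - \frac{102}{5}$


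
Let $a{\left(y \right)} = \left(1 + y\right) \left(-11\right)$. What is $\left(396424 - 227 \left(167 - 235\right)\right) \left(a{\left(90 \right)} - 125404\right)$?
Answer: $-52061163300$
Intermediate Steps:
$a{\left(y \right)} = -11 - 11 y$
$\left(396424 - 227 \left(167 - 235\right)\right) \left(a{\left(90 \right)} - 125404\right) = \left(396424 - 227 \left(167 - 235\right)\right) \left(\left(-11 - 990\right) - 125404\right) = \left(396424 - -15436\right) \left(\left(-11 - 990\right) - 125404\right) = \left(396424 + 15436\right) \left(-1001 - 125404\right) = 411860 \left(-126405\right) = -52061163300$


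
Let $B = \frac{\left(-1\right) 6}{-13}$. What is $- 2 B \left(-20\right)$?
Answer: $\frac{240}{13} \approx 18.462$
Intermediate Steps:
$B = \frac{6}{13}$ ($B = \left(-6\right) \left(- \frac{1}{13}\right) = \frac{6}{13} \approx 0.46154$)
$- 2 B \left(-20\right) = \left(-2\right) \frac{6}{13} \left(-20\right) = \left(- \frac{12}{13}\right) \left(-20\right) = \frac{240}{13}$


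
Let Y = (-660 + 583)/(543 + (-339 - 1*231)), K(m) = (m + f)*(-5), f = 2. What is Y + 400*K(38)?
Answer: -2159923/27 ≈ -79997.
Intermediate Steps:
K(m) = -10 - 5*m (K(m) = (m + 2)*(-5) = (2 + m)*(-5) = -10 - 5*m)
Y = 77/27 (Y = -77/(543 + (-339 - 231)) = -77/(543 - 570) = -77/(-27) = -77*(-1/27) = 77/27 ≈ 2.8519)
Y + 400*K(38) = 77/27 + 400*(-10 - 5*38) = 77/27 + 400*(-10 - 190) = 77/27 + 400*(-200) = 77/27 - 80000 = -2159923/27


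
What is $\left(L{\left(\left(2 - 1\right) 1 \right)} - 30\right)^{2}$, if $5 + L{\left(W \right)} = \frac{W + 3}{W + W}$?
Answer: $1089$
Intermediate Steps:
$L{\left(W \right)} = -5 + \frac{3 + W}{2 W}$ ($L{\left(W \right)} = -5 + \frac{W + 3}{W + W} = -5 + \frac{3 + W}{2 W}$)
$\left(L{\left(\left(2 - 1\right) 1 \right)} - 30\right)^{2} = \left(\frac{3 \left(1 - 3 \left(2 - 1\right) 1\right)}{2 \left(2 - 1\right) 1} - 30\right)^{2} = \left(\frac{3 \left(1 - 3 \cdot 1 \cdot 1\right)}{2 \cdot 1 \cdot 1} - 30\right)^{2} = \left(\frac{3 \left(1 - 3\right)}{2 \cdot 1} - 30\right)^{2} = \left(\frac{3}{2} \cdot 1 \left(1 - 3\right) - 30\right)^{2} = \left(\frac{3}{2} \cdot 1 \left(-2\right) - 30\right)^{2} = \left(-3 - 30\right)^{2} = \left(-33\right)^{2} = 1089$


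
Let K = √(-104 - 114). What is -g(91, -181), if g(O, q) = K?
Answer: -I*√218 ≈ -14.765*I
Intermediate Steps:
K = I*√218 (K = √(-218) = I*√218 ≈ 14.765*I)
g(O, q) = I*√218
-g(91, -181) = -I*√218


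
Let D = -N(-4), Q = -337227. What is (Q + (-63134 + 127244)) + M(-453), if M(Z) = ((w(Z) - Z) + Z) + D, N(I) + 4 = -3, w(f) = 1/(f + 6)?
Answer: -122080171/447 ≈ -2.7311e+5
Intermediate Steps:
w(f) = 1/(6 + f)
N(I) = -7 (N(I) = -4 - 3 = -7)
D = 7 (D = -1*(-7) = 7)
M(Z) = 7 + 1/(6 + Z) (M(Z) = ((1/(6 + Z) - Z) + Z) + 7 = 1/(6 + Z) + 7 = 7 + 1/(6 + Z))
(Q + (-63134 + 127244)) + M(-453) = (-337227 + (-63134 + 127244)) + (43 + 7*(-453))/(6 - 453) = (-337227 + 64110) + (43 - 3171)/(-447) = -273117 - 1/447*(-3128) = -273117 + 3128/447 = -122080171/447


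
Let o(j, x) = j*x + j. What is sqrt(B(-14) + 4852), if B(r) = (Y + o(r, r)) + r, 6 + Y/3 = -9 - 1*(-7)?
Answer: 2*sqrt(1249) ≈ 70.682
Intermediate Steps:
Y = -24 (Y = -18 + 3*(-9 - 1*(-7)) = -18 + 3*(-9 + 7) = -18 + 3*(-2) = -18 - 6 = -24)
o(j, x) = j + j*x
B(r) = -24 + r + r*(1 + r) (B(r) = (-24 + r*(1 + r)) + r = -24 + r + r*(1 + r))
sqrt(B(-14) + 4852) = sqrt((-24 - 14 - 14*(1 - 14)) + 4852) = sqrt((-24 - 14 - 14*(-13)) + 4852) = sqrt((-24 - 14 + 182) + 4852) = sqrt(144 + 4852) = sqrt(4996) = 2*sqrt(1249)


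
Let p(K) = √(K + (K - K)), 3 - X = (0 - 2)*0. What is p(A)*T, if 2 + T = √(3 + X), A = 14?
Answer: √14*(-2 + √6) ≈ 1.6818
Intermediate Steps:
X = 3 (X = 3 - (0 - 2)*0 = 3 - (-2)*0 = 3 - 1*0 = 3 + 0 = 3)
p(K) = √K (p(K) = √(K + 0) = √K)
T = -2 + √6 (T = -2 + √(3 + 3) = -2 + √6 ≈ 0.44949)
p(A)*T = √14*(-2 + √6)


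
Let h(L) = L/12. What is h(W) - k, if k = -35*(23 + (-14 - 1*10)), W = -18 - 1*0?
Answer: -73/2 ≈ -36.500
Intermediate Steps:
W = -18 (W = -18 + 0 = -18)
h(L) = L/12 (h(L) = L*(1/12) = L/12)
k = 35 (k = -35*(23 + (-14 - 10)) = -35*(23 - 24) = -35*(-1) = 35)
h(W) - k = (1/12)*(-18) - 1*35 = -3/2 - 35 = -73/2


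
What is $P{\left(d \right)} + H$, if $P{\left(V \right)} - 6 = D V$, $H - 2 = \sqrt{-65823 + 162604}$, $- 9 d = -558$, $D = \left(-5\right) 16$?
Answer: $-4952 + \sqrt{96781} \approx -4640.9$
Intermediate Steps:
$D = -80$
$d = 62$ ($d = \left(- \frac{1}{9}\right) \left(-558\right) = 62$)
$H = 2 + \sqrt{96781}$ ($H = 2 + \sqrt{-65823 + 162604} = 2 + \sqrt{96781} \approx 313.1$)
$P{\left(V \right)} = 6 - 80 V$
$P{\left(d \right)} + H = \left(6 - 4960\right) + \left(2 + \sqrt{96781}\right) = -4954 + \left(2 + \sqrt{96781}\right) = -4952 + \sqrt{96781}$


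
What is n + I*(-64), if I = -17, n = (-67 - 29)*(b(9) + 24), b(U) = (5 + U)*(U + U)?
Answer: -25408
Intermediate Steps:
b(U) = 2*U*(5 + U) (b(U) = (5 + U)*(2*U) = 2*U*(5 + U))
n = -26496 (n = (-67 - 29)*(2*9*(5 + 9) + 24) = -96*(2*9*14 + 24) = -96*(252 + 24) = -96*276 = -26496)
n + I*(-64) = -26496 - 17*(-64) = -26496 + 1088 = -25408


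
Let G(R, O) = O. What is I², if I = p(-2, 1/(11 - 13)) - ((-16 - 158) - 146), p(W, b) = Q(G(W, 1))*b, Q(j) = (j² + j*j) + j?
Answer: 405769/4 ≈ 1.0144e+5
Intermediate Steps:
Q(j) = j + 2*j² (Q(j) = (j² + j²) + j = 2*j² + j = j + 2*j²)
p(W, b) = 3*b (p(W, b) = (1*(1 + 2*1))*b = (1*(1 + 2))*b = (1*3)*b = 3*b)
I = 637/2 (I = 3/(11 - 13) - ((-16 - 158) - 146) = 3/(-2) - (-174 - 146) = 3*(-½) - 1*(-320) = -3/2 + 320 = 637/2 ≈ 318.50)
I² = (637/2)² = 405769/4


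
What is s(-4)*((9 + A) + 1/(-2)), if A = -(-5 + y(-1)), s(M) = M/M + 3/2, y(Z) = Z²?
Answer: 125/4 ≈ 31.250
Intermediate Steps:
s(M) = 5/2 (s(M) = 1 + 3*(½) = 1 + 3/2 = 5/2)
A = 4 (A = -(-5 + (-1)²) = -(-5 + 1) = -1*(-4) = 4)
s(-4)*((9 + A) + 1/(-2)) = 5*((9 + 4) + 1/(-2))/2 = 5*(13 - ½)/2 = (5/2)*(25/2) = 125/4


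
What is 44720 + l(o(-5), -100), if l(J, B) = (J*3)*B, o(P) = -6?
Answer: 46520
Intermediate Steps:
l(J, B) = 3*B*J (l(J, B) = (3*J)*B = 3*B*J)
44720 + l(o(-5), -100) = 44720 + 3*(-100)*(-6) = 44720 + 1800 = 46520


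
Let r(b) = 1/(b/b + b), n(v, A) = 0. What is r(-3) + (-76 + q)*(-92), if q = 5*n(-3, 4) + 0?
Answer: 13983/2 ≈ 6991.5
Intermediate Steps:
q = 0 (q = 5*0 + 0 = 0 + 0 = 0)
r(b) = 1/(1 + b)
r(-3) + (-76 + q)*(-92) = 1/(1 - 3) + (-76 + 0)*(-92) = 1/(-2) - 76*(-92) = -½ + 6992 = 13983/2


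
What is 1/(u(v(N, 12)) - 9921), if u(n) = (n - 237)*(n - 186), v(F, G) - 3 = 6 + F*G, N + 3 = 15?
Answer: -1/7149 ≈ -0.00013988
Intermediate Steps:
N = 12 (N = -3 + 15 = 12)
v(F, G) = 9 + F*G (v(F, G) = 3 + (6 + F*G) = 9 + F*G)
u(n) = (-237 + n)*(-186 + n)
1/(u(v(N, 12)) - 9921) = 1/((44082 + (9 + 12*12)² - 423*(9 + 12*12)) - 9921) = 1/((44082 + (9 + 144)² - 423*(9 + 144)) - 9921) = 1/((44082 + 153² - 423*153) - 9921) = 1/((44082 + 23409 - 64719) - 9921) = 1/(2772 - 9921) = 1/(-7149) = -1/7149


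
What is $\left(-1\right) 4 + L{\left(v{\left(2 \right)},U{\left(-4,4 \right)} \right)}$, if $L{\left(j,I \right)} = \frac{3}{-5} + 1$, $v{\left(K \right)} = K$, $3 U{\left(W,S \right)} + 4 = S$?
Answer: $- \frac{18}{5} \approx -3.6$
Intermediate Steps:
$U{\left(W,S \right)} = - \frac{4}{3} + \frac{S}{3}$
$L{\left(j,I \right)} = \frac{2}{5}$ ($L{\left(j,I \right)} = 3 \left(- \frac{1}{5}\right) + 1 = - \frac{3}{5} + 1 = \frac{2}{5}$)
$\left(-1\right) 4 + L{\left(v{\left(2 \right)},U{\left(-4,4 \right)} \right)} = \left(-1\right) 4 + \frac{2}{5} = -4 + \frac{2}{5} = - \frac{18}{5}$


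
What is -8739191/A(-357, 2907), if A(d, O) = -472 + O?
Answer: -8739191/2435 ≈ -3589.0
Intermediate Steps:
-8739191/A(-357, 2907) = -8739191/(-472 + 2907) = -8739191/2435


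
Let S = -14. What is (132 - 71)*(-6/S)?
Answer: 183/7 ≈ 26.143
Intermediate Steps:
(132 - 71)*(-6/S) = (132 - 71)*(-6/(-14)) = 61*(-6*(-1/14)) = 61*(3/7) = 183/7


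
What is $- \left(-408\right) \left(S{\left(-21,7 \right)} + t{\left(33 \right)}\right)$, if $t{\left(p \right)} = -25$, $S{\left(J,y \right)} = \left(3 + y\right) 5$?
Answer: $10200$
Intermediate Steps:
$S{\left(J,y \right)} = 15 + 5 y$
$- \left(-408\right) \left(S{\left(-21,7 \right)} + t{\left(33 \right)}\right) = - \left(-408\right) \left(\left(15 + 5 \cdot 7\right) - 25\right) = - \left(-408\right) \left(\left(15 + 35\right) - 25\right) = - \left(-408\right) \left(50 - 25\right) = - \left(-408\right) 25 = \left(-1\right) \left(-10200\right) = 10200$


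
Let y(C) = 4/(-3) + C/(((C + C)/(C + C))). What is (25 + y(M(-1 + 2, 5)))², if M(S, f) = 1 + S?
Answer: 5929/9 ≈ 658.78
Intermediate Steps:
y(C) = -4/3 + C (y(C) = 4*(-⅓) + C/(((2*C)/((2*C)))) = -4/3 + C/(((2*C)*(1/(2*C)))) = -4/3 + C/1 = -4/3 + C*1 = -4/3 + C)
(25 + y(M(-1 + 2, 5)))² = (25 + (-4/3 + (1 + (-1 + 2))))² = (25 + (-4/3 + (1 + 1)))² = (25 + (-4/3 + 2))² = (25 + ⅔)² = (77/3)² = 5929/9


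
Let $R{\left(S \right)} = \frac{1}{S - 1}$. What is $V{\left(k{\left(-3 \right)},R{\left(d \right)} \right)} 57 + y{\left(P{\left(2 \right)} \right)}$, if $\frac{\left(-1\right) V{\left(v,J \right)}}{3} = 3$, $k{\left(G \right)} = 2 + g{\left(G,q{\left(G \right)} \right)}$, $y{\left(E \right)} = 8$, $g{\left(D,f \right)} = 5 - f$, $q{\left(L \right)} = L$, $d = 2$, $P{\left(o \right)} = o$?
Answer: $-505$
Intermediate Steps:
$R{\left(S \right)} = \frac{1}{-1 + S}$
$k{\left(G \right)} = 7 - G$ ($k{\left(G \right)} = 2 - \left(-5 + G\right) = 7 - G$)
$V{\left(v,J \right)} = -9$ ($V{\left(v,J \right)} = \left(-3\right) 3 = -9$)
$V{\left(k{\left(-3 \right)},R{\left(d \right)} \right)} 57 + y{\left(P{\left(2 \right)} \right)} = \left(-9\right) 57 + 8 = -513 + 8 = -505$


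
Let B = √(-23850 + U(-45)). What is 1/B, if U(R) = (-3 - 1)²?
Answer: -I*√23834/23834 ≈ -0.0064774*I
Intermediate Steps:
U(R) = 16 (U(R) = (-4)² = 16)
B = I*√23834 (B = √(-23850 + 16) = √(-23834) = I*√23834 ≈ 154.38*I)
1/B = 1/(I*√23834) = -I*√23834/23834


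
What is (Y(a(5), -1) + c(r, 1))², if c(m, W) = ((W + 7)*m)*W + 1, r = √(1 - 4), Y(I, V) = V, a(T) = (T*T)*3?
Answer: -192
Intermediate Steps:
a(T) = 3*T² (a(T) = T²*3 = 3*T²)
r = I*√3 (r = √(-3) = I*√3 ≈ 1.732*I)
c(m, W) = 1 + W*m*(7 + W) (c(m, W) = ((7 + W)*m)*W + 1 = (m*(7 + W))*W + 1 = W*m*(7 + W) + 1 = 1 + W*m*(7 + W))
(Y(a(5), -1) + c(r, 1))² = (-1 + (1 + (I*√3)*1² + 7*1*(I*√3)))² = (-1 + (1 + (I*√3)*1 + 7*I*√3))² = (-1 + (1 + I*√3 + 7*I*√3))² = (-1 + (1 + 8*I*√3))² = (8*I*√3)² = -192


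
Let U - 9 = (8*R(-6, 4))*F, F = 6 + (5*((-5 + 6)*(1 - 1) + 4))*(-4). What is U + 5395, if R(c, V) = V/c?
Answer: 17396/3 ≈ 5798.7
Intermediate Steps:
F = -74 (F = 6 + (5*(1*0 + 4))*(-4) = 6 + (5*(0 + 4))*(-4) = 6 + (5*4)*(-4) = 6 + 20*(-4) = 6 - 80 = -74)
U = 1211/3 (U = 9 + (8*(4/(-6)))*(-74) = 9 + (8*(4*(-⅙)))*(-74) = 9 + (8*(-⅔))*(-74) = 9 - 16/3*(-74) = 9 + 1184/3 = 1211/3 ≈ 403.67)
U + 5395 = 1211/3 + 5395 = 17396/3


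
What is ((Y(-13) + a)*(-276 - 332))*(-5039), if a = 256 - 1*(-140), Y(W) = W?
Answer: 1173401696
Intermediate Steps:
a = 396 (a = 256 + 140 = 396)
((Y(-13) + a)*(-276 - 332))*(-5039) = ((-13 + 396)*(-276 - 332))*(-5039) = (383*(-608))*(-5039) = -232864*(-5039) = 1173401696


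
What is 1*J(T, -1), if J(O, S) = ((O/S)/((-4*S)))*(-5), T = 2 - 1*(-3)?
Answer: 25/4 ≈ 6.2500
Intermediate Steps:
T = 5 (T = 2 + 3 = 5)
J(O, S) = 5*O/(4*S**2) (J(O, S) = ((O/S)*(-1/(4*S)))*(-5) = -O/(4*S**2)*(-5) = 5*O/(4*S**2))
1*J(T, -1) = 1*((5/4)*5/(-1)**2) = 1*((5/4)*5*1) = 1*(25/4) = 25/4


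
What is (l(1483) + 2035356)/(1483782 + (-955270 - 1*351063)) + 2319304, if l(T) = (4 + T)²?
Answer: 411562422021/177449 ≈ 2.3193e+6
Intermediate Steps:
(l(1483) + 2035356)/(1483782 + (-955270 - 1*351063)) + 2319304 = ((4 + 1483)² + 2035356)/(1483782 + (-955270 - 1*351063)) + 2319304 = (1487² + 2035356)/(1483782 + (-955270 - 351063)) + 2319304 = (2211169 + 2035356)/(1483782 - 1306333) + 2319304 = 4246525/177449 + 2319304 = 411562422021/177449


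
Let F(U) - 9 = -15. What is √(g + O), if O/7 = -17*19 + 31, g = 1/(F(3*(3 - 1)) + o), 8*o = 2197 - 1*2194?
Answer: 2*I*√114985/15 ≈ 45.213*I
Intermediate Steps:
o = 3/8 (o = (2197 - 1*2194)/8 = (2197 - 2194)/8 = (⅛)*3 = 3/8 ≈ 0.37500)
F(U) = -6 (F(U) = 9 - 15 = -6)
g = -8/45 (g = 1/(-6 + 3/8) = 1/(-45/8) = -8/45 ≈ -0.17778)
O = -2044 (O = 7*(-17*19 + 31) = 7*(-323 + 31) = 7*(-292) = -2044)
√(g + O) = √(-8/45 - 2044) = √(-91988/45) = 2*I*√114985/15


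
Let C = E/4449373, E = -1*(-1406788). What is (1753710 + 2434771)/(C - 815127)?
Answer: -18636114272413/3626802658583 ≈ -5.1384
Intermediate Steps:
E = 1406788
C = 1406788/4449373 ≈ 0.31618
(1753710 + 2434771)/(C - 815127) = (1753710 + 2434771)/(1406788/4449373 - 815127) = 4188481/(-3626802658583/4449373) = 4188481*(-4449373/3626802658583) = -18636114272413/3626802658583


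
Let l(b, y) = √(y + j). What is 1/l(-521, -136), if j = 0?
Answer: -I*√34/68 ≈ -0.085749*I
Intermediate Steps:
l(b, y) = √y (l(b, y) = √(y + 0) = √y)
1/l(-521, -136) = 1/(√(-136)) = 1/(2*I*√34) = -I*√34/68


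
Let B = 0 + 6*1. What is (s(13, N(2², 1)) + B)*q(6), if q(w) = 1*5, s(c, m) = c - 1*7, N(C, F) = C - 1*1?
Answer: 60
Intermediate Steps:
N(C, F) = -1 + C (N(C, F) = C - 1 = -1 + C)
B = 6 (B = 0 + 6 = 6)
s(c, m) = -7 + c (s(c, m) = c - 7 = -7 + c)
q(w) = 5
(s(13, N(2², 1)) + B)*q(6) = ((-7 + 13) + 6)*5 = (6 + 6)*5 = 12*5 = 60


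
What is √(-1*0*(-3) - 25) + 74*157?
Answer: 11618 + 5*I ≈ 11618.0 + 5.0*I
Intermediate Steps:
√(-1*0*(-3) - 25) + 74*157 = √(0*(-3) - 25) + 11618 = √(0 - 25) + 11618 = √(-25) + 11618 = 5*I + 11618 = 11618 + 5*I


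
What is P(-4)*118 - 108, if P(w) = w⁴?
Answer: 30100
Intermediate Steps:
P(-4)*118 - 108 = (-4)⁴*118 - 108 = 256*118 - 108 = 30208 - 108 = 30100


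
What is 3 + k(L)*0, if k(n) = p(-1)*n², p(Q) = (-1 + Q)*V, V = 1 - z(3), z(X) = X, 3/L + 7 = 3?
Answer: 3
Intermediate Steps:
L = -¾ (L = 3/(-7 + 3) = 3/(-4) = 3*(-¼) = -¾ ≈ -0.75000)
V = -2 (V = 1 - 1*3 = 1 - 3 = -2)
p(Q) = 2 - 2*Q (p(Q) = (-1 + Q)*(-2) = 2 - 2*Q)
k(n) = 4*n² (k(n) = (2 - 2*(-1))*n² = (2 + 2)*n² = 4*n²)
3 + k(L)*0 = 3 + (4*(-¾)²)*0 = 3 + (4*(9/16))*0 = 3 + (9/4)*0 = 3 + 0 = 3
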